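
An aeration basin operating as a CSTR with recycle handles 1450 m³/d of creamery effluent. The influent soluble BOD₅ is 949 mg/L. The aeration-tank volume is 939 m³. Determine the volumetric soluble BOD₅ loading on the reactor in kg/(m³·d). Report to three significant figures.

Applied soluble BOD₅ load per unit volume = Q·S₀/V = (1450 × 949/1000)/939.0 = 1.465 kg soluble BOD₅·m⁻³·d⁻¹.

L_v ≈ 1.47 kg soluble BOD₅/(m³·d)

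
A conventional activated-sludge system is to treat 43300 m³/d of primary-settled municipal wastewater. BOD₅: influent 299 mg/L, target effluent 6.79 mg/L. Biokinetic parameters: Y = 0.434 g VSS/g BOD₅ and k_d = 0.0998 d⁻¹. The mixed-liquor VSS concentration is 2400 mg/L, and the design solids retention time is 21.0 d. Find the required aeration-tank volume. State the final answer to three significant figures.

V ≈ 15500 m³

Steady-state biomass mass balance: V·X·(1 + k_d·θ_c) = Y·Q·(S₀ − S)·θ_c, so V = 0.434 × 43300 × (299 − 6.79) × 21.0 / [2400 × (1 + 0.0998 × 21.0)] = 1.15×10^8 / 7430 = 15521 m³.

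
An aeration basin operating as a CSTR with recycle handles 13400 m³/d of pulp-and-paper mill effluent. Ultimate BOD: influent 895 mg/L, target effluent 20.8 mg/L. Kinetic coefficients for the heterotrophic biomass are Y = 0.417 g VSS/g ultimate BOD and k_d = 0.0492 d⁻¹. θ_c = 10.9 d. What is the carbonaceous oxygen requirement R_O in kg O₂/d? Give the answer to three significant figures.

R_O ≈ 7200 kg O₂/d

Correct the yield for decay: Y_obs = Y/(1 + k_d θ_c) = 0.417 / (1 + 0.0492 × 10.9) = 0.417 / 1.536 = 0.2714.
Mass of ultimate BOD removed per day: Q(S₀ − S) = 13400 × 874.2 g/m³ = 11714 kg/d.
P_X = Y_obs·Q·(S₀ − S) = 0.2714 × 11714 = 3180 kg VSS/d.
Carbonaceous O₂ demand = substrate oxidised − cell-mass equivalent = 11714 − 1.42 × 3180 = 7199 kg O₂/d.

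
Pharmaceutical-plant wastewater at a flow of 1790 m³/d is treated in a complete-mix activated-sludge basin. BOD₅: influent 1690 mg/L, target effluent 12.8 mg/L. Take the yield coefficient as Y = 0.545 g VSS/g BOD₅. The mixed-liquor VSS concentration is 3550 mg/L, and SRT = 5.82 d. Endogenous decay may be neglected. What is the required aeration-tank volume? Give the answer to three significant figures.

V·X = Y·Q·ΔS·θ_c gives V = 0.545 × 1790 × (1690 − 12.8) × 5.82 / 3550 = 2682 m³.

V ≈ 2680 m³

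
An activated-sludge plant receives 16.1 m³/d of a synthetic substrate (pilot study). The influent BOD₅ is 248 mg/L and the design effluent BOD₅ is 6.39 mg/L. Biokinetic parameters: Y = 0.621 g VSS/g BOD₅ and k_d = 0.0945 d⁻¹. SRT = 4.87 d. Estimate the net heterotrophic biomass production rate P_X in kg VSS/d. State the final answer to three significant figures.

P_X ≈ 1.65 kg VSS/d

Y_obs = Y / (1 + k_d θ_c) = 0.621 / (1 + 0.0945 × 4.87) = 0.621 / 1.460 = 0.4253.
ΔS = 248 − 6.39 = 241.6 mg/L, so the substrate removal rate is 16.1 × 241.6/1000 = 3.890 kg BOD₅/d.
Net biomass production P_X = Y_obs × Q·(S₀ − S) = 0.4253 × 3.890 = 1.654 kg VSS/d.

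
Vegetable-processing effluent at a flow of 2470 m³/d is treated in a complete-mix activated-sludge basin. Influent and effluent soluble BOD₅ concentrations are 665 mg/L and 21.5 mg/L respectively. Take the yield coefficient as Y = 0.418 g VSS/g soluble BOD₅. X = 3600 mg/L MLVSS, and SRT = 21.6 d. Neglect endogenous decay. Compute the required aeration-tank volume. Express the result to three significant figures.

V ≈ 3990 m³

Biomass mass balance (decay neglected): V·X = Y·Q·(S₀ − S)·θ_c, so V = 0.418 × 2470 × (665 − 21.5) × 21.6 / 3600 = 3986 m³.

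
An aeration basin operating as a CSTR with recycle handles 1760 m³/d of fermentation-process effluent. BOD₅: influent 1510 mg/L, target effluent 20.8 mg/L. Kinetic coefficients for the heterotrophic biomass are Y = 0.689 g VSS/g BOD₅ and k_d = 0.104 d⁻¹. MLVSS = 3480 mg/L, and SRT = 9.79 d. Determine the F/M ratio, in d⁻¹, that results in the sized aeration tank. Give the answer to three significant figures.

F/M ≈ 0.303 d⁻¹

From the SRT design equation V = Y Q (S₀−S) θ_c / [X (1 + k_d θ_c)] = 0.689 × 1760 × (1510 − 20.8) × 9.79 / [3480 × (1 + 0.104 × 9.79)] = 1.77×10^7 / 7023 = 2517 m³.
F/M = Q·S₀ / (V·X) = 1760 × 1510 / (2517 × 3480) = 0.3034 g BOD₅·(g VSS·d)⁻¹.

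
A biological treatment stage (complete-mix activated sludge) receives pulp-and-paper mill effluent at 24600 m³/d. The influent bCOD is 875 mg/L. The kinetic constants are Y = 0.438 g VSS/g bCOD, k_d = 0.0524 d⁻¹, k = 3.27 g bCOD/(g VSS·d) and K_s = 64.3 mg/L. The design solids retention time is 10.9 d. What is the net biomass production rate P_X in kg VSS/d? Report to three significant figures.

P_X ≈ 5950 kg VSS/d

Effluent substrate depends only on kinetics and SRT: S = K_s(1 + k_d θ_c) / [θ_c(Yk − k_d) − 1] = 64.3 × (1 + 0.0524 × 10.9) / [10.9 × (0.438 × 3.27 − 0.0524) − 1] = 101.0 / 14.04 = 7.195 mg/L.
The observed yield is Y_obs = Y/(1 + k_d·θ_c) = 0.438 / (1 + 0.0524 × 10.9) = 0.438 / 1.571 = 0.2788 g VSS per g bCOD removed.
Q·(S₀ − S) = 24600 × (875 − 7.20) × 10⁻³ = 21348 kg/d removed.
So the net sludge growth is P_X = 0.2788 × 21348 = 5951 kg VSS/d.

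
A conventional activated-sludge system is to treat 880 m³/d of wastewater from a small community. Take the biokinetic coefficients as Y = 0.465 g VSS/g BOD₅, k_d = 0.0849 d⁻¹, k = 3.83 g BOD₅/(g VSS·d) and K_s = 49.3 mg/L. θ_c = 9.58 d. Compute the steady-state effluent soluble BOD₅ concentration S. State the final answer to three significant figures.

S ≈ 5.86 mg/L

For a completely mixed reactor with recycle the Lawrence–McCarty relation gives S = K_s·(1 + k_d·θ_c) / [θ_c·(Y·k − k_d) − 1] = 49.3 × (1 + 0.0849 × 9.58) / [9.58 × (0.465 × 3.83 − 0.0849) − 1] = 89.40 / 15.25 = 5.863 mg/L.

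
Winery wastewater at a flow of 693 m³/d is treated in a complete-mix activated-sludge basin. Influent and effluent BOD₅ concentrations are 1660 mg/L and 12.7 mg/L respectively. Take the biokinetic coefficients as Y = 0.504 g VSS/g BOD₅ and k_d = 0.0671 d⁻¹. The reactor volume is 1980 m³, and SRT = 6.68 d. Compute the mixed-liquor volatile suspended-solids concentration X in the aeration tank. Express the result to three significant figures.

Solving the biomass balance for X: X = Y Q (S₀−S) θ_c / [V (1+k_d θ_c)] = 0.504 × 693 × (1660 − 12.7) × 6.68 / [1980 × (1 + 0.0671 × 6.68)] = 1340 mg/L.

X ≈ 1340 mg/L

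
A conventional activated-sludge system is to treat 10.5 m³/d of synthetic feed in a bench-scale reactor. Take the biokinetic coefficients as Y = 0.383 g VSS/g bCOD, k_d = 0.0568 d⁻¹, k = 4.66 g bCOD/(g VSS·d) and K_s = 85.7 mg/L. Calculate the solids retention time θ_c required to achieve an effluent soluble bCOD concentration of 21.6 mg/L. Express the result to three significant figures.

Specific growth rate at S = 21.6 mg/L: μ = YkS/(K_s+S) = 0.383·4.66·21.6/(85.7+21.6) = 0.3593 d⁻¹.
θ_c = 1/(μ − k_d) = 1/(0.3593 − 0.0568) = 1/0.3025 = 3.306 d.

θ_c ≈ 3.31 d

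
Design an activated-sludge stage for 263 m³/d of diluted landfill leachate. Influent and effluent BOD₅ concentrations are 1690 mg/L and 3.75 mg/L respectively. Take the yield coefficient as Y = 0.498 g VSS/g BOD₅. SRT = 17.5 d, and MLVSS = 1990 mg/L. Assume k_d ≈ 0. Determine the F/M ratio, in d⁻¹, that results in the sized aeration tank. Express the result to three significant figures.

Biomass mass balance (decay neglected): V·X = Y·Q·(S₀ − S)·θ_c, so V = 0.498 × 263 × (1690 − 3.75) × 17.5 / 1990 = 1942 m³.
F/M = Q·S₀ / (V·X) = 263 × 1690 / (1942 × 1990) = 0.1150 g BOD₅·(g VSS·d)⁻¹.

F/M ≈ 0.115 d⁻¹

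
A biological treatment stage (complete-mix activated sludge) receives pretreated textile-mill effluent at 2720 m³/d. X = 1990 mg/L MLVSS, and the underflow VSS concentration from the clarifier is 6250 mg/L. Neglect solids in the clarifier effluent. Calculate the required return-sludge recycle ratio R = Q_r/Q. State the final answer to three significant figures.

R ≈ 0.467

R = Q_r/Q = X/(X_r − X) = 1990 / (6250 − 1990) = 0.4671.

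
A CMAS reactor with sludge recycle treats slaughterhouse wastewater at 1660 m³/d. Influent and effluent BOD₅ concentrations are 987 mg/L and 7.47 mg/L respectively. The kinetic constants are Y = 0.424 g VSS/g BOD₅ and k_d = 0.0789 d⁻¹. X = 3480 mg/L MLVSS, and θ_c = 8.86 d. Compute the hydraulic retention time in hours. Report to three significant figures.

Rearranging the biomass balance for a CMAS with decay, V = Y·Q·ΔS·θ_c / [X·(1+k_d θ_c)] = 0.424 × 1660 × (987 − 7.47) × 8.86 / [3480 × (1 + 0.0789 × 8.86)] = 6.11×10^6 / 5913 = 1033 m³.
Hydraulic retention time τ = V/Q = 1033 / 1660 = 0.6223 d = 14.94 h.

τ ≈ 14.9 h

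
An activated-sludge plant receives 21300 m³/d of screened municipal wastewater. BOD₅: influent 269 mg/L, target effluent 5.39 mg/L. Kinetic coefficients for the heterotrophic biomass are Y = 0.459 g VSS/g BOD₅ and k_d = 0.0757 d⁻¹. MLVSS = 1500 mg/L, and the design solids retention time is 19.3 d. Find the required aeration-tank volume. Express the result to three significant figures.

From the SRT design equation V = Y Q (S₀−S) θ_c / [X (1 + k_d θ_c)] = 0.459 × 21300 × (269 − 5.39) × 19.3 / [1500 × (1 + 0.0757 × 19.3)] = 4.97×10^7 / 3692 = 13474 m³.

V ≈ 13500 m³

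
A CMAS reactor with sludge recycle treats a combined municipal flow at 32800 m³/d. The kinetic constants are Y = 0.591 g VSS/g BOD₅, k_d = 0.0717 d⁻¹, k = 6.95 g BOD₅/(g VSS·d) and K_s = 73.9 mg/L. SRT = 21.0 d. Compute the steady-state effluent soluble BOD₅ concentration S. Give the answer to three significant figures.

Effluent substrate depends only on kinetics and SRT: S = K_s(1 + k_d θ_c) / [θ_c(Yk − k_d) − 1] = 73.9 × (1 + 0.0717 × 21.0) / [21.0 × (0.591 × 6.95 − 0.0717) − 1] = 185.2 / 83.75 = 2.211 mg/L.

S ≈ 2.21 mg/L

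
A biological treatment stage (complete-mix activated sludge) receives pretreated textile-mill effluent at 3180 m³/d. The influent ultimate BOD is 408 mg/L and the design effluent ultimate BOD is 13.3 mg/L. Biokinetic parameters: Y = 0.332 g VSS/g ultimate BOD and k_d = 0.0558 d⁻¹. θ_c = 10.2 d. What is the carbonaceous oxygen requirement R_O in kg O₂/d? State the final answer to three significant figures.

The observed yield is Y_obs = Y/(1 + k_d·θ_c) = 0.332 / (1 + 0.0558 × 10.2) = 0.332 / 1.569 = 0.2116 g VSS per g ultimate BOD removed.
ΔS = 408 − 13.3 = 394.7 mg/L, so the substrate removal rate is 3180 × 394.7/1000 = 1255 kg ultimate BOD/d.
Net sludge production P_X = 0.2116 × 1255 = 265.6 kg VSS/d.
Carbonaceous O₂ demand = substrate oxidised − cell-mass equivalent = 1255 − 1.42 × 265.6 = 878.0 kg O₂/d.

R_O ≈ 878 kg O₂/d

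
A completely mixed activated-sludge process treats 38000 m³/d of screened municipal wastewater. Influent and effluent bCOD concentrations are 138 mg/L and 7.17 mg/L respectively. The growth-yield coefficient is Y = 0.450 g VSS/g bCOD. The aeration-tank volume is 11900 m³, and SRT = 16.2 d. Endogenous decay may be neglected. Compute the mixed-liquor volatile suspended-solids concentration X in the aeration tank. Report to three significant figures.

X ≈ 3050 mg/L

Without decay, X = Y Q (S₀−S) θ_c / V = 0.450 × 38000 × (138 − 7.17) × 16.2 / 11900 = 3046 mg/L.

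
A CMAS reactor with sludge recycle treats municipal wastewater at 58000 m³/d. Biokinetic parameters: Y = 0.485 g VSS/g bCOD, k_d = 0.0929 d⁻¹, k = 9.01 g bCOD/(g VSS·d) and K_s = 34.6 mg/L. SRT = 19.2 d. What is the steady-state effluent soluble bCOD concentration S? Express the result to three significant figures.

Effluent substrate depends only on kinetics and SRT: S = K_s(1 + k_d θ_c) / [θ_c(Yk − k_d) − 1] = 34.6 × (1 + 0.0929 × 19.2) / [19.2 × (0.485 × 9.01 − 0.0929) − 1] = 96.32 / 81.12 = 1.187 mg/L.

S ≈ 1.19 mg/L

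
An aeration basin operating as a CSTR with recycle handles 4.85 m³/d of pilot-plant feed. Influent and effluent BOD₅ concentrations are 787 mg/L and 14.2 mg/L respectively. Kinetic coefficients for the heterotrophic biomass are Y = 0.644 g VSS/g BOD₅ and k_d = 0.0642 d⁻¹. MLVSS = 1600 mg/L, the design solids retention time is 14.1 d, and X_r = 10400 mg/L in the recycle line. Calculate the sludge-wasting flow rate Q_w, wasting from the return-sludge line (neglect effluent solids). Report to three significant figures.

From the SRT design equation V = Y Q (S₀−S) θ_c / [X (1 + k_d θ_c)] = 0.644 × 4.85 × (787 − 14.2) × 14.1 / [1600 × (1 + 0.0642 × 14.1)] = 3.4×10^4 / 3048 = 11.16 m³.
Wasting from the return line (neglecting effluent solids): Q_w = V·X / (θ_c·X_r) = 11.16 × 1600 / (14.1 × 10400) = 0.1218 m³/d.

Q_w ≈ 0.122 m³/d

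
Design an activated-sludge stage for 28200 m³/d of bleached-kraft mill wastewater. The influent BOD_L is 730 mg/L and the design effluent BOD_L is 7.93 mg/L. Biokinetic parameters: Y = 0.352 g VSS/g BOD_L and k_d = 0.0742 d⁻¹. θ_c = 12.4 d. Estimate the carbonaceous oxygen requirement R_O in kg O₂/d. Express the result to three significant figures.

R_O ≈ 15100 kg O₂/d

Y_obs = Y / (1 + k_d θ_c) = 0.352 / (1 + 0.0742 × 12.4) = 0.352 / 1.920 = 0.1833.
ΔS = 730 − 7.93 = 722.1 mg/L, so the substrate removal rate is 28200 × 722.1/1000 = 20362 kg BOD_L/d.
P_X = Y_obs·Q·(S₀ − S) = 0.1833 × 20362 = 3733 kg VSS/d.
R_O = Q·ΔS − 1.42 P_X = 20362 − 5301 = 15062 kg O₂/d.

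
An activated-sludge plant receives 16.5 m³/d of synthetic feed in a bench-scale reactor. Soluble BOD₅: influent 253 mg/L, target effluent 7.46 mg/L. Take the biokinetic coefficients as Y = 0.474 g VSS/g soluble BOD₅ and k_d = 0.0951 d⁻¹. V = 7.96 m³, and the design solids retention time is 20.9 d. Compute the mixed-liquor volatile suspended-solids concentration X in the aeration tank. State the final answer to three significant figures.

X = Y·Q·ΔS·θ_c / [V·(1 + k_d θ_c)] = 0.474 × 16.5 × (253 − 7.46) × 20.9 / [7.96 × (1 + 0.0951 × 20.9)] = 1688 mg/L.

X ≈ 1690 mg/L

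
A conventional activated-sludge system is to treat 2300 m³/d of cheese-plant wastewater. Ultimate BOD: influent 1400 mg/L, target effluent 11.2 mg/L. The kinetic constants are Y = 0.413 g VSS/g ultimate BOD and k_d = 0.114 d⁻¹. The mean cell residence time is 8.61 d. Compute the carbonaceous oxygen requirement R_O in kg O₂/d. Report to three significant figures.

R_O ≈ 2250 kg O₂/d

The observed yield is Y_obs = Y/(1 + k_d·θ_c) = 0.413 / (1 + 0.114 × 8.61) = 0.413 / 1.982 = 0.2084 g VSS per g ultimate BOD removed.
ΔS = 1400 − 11.2 = 1389 mg/L, so the substrate removal rate is 2300 × 1389/1000 = 3194 kg ultimate BOD/d.
Net sludge production P_X = 0.2084 × 3194 = 665.8 kg VSS/d.
R_O = Q·(S₀ − S) − 1.42·P_X = 3194 − 1.42 × 665.8 = 2249 kg O₂/d.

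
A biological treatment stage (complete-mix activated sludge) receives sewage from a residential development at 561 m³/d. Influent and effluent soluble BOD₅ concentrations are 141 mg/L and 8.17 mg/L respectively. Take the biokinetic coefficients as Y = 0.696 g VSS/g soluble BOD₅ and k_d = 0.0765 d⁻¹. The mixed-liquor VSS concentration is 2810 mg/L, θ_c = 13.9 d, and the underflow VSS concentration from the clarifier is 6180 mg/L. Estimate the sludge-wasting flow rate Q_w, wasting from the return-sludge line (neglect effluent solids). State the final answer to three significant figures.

Q_w ≈ 4.07 m³/d

Steady-state biomass mass balance: V·X·(1 + k_d·θ_c) = Y·Q·(S₀ − S)·θ_c, so V = 0.696 × 561 × (141 − 8.17) × 13.9 / [2810 × (1 + 0.0765 × 13.9)] = 7.21×10^5 / 5798 = 124.3 m³.
Wasting from the return line (neglecting effluent solids): Q_w = V·X / (θ_c·X_r) = 124.3 × 2810 / (13.9 × 6180) = 4.067 m³/d.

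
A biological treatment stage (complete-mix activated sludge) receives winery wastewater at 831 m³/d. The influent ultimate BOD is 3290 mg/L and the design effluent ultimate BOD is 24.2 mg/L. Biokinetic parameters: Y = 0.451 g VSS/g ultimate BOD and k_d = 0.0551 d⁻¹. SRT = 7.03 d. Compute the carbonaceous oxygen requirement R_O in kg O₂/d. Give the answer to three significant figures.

Observed yield with endogenous decay: Y_obs = Y / (1 + k_d·θ_c) = 0.451 / (1 + 0.0551 × 7.03) = 0.451 / 1.387 = 0.3251 g VSS/g ultimate BOD.
Substrate removed = Q·(S₀ − S) = 831 m³/d × (3290 − 24.2) g/m³ = 2.71×10^6 g/d = 2714 kg/d.
Net sludge production P_X = 0.3251 × 2714 = 882.2 kg VSS/d.
R_O = Q·(S₀ − S) − 1.42·P_X = 2714 − 1.42 × 882.2 = 1461 kg O₂/d.

R_O ≈ 1460 kg O₂/d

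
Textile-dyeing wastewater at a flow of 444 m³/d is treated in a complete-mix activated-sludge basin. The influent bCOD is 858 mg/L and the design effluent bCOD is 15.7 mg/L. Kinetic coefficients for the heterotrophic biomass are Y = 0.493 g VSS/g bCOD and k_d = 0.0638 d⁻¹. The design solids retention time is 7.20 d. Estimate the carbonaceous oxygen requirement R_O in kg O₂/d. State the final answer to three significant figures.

The observed yield is Y_obs = Y/(1 + k_d·θ_c) = 0.493 / (1 + 0.0638 × 7.20) = 0.493 / 1.459 = 0.3378 g VSS per g bCOD removed.
Substrate removed = Q·(S₀ − S) = 444 m³/d × (858 − 15.7) g/m³ = 3.74×10^5 g/d = 374.0 kg/d.
Biomass synthesised: P_X = Y_obs × 374.0 = 126.3 kg VSS/d.
Carbonaceous O₂ demand = substrate oxidised − cell-mass equivalent = 374.0 − 1.42 × 126.3 = 194.6 kg O₂/d.

R_O ≈ 195 kg O₂/d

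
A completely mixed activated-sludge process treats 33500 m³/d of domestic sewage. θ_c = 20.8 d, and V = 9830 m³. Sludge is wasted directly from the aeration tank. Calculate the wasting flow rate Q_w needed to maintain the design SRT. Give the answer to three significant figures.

With mixed-liquor wasting, θ_c = V/Q_w, so Q_w = V/θ_c = 9830/20.8 = 472.6 m³/d.

Q_w ≈ 473 m³/d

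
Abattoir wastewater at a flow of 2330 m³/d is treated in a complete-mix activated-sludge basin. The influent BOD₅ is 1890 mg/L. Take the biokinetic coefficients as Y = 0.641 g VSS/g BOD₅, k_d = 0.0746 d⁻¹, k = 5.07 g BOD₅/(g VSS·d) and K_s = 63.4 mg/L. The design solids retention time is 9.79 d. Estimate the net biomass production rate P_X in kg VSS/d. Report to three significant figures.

P_X ≈ 1630 kg VSS/d

For a completely mixed reactor with recycle the Lawrence–McCarty relation gives S = K_s·(1 + k_d·θ_c) / [θ_c·(Y·k − k_d) − 1] = 63.4 × (1 + 0.0746 × 9.79) / [9.79 × (0.641 × 5.07 − 0.0746) − 1] = 109.7 / 30.09 = 3.646 mg/L.
Y_obs = Y / (1 + k_d θ_c) = 0.641 / (1 + 0.0746 × 9.79) = 0.641 / 1.730 = 0.3704.
Mass of BOD₅ removed per day: Q(S₀ − S) = 2330 × 1886 g/m³ = 4395 kg/d.
So the net sludge growth is P_X = 0.3704 × 4395 = 1628 kg VSS/d.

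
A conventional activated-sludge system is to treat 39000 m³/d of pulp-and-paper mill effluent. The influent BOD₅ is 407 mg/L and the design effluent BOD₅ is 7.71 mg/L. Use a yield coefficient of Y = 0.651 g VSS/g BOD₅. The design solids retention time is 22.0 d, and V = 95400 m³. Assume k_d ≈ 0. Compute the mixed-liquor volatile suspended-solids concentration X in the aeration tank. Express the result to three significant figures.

X = Y·Q·ΔS·θ_c / V = 0.651 × 39000 × (407 − 7.71) × 22.0 / 95400 = 2338 mg/L.

X ≈ 2340 mg/L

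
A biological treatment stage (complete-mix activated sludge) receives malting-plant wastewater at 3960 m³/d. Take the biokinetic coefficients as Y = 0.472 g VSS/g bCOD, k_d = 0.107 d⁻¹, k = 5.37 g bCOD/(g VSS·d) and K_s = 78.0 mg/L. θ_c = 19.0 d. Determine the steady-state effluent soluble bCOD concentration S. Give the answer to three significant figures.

S ≈ 5.24 mg/L

Effluent substrate depends only on kinetics and SRT: S = K_s(1 + k_d θ_c) / [θ_c(Yk − k_d) − 1] = 78.0 × (1 + 0.107 × 19.0) / [19.0 × (0.472 × 5.37 − 0.107) − 1] = 236.6 / 45.13 = 5.243 mg/L.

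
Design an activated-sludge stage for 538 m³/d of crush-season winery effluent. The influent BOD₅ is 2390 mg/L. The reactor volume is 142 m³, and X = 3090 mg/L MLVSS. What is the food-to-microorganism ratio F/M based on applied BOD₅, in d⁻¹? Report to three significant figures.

F/M = applied load / biomass = Q·S₀/(V·X) = 538 × 2390 / (142.0 × 3090) = 2.930 d⁻¹.

F/M ≈ 2.93 d⁻¹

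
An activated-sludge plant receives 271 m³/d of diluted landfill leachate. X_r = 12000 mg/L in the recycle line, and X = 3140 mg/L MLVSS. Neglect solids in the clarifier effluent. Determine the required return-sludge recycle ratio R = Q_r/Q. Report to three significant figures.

Mass balance around the secondary clarifier (neglecting effluent solids): R = X / (X_r − X) = 3140 / (12000 − 3140) = 0.3544.

R ≈ 0.354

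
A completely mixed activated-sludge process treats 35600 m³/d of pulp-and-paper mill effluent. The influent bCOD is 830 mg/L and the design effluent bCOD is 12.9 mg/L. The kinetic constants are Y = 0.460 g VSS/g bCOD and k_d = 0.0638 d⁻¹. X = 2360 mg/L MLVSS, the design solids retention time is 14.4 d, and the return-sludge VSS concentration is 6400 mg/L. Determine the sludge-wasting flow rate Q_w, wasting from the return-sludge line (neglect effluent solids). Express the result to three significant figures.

Q_w ≈ 1090 m³/d

From the SRT design equation V = Y Q (S₀−S) θ_c / [X (1 + k_d θ_c)] = 0.460 × 35600 × (830 − 12.9) × 14.4 / [2360 × (1 + 0.0638 × 14.4)] = 1.93×10^8 / 4528 = 42552 m³.
θ_c = V·X/(Q_w·X_r) when wasting from the recycle, so Q_w = V·X/(θ_c·X_r) = 42552 × 2360 / (14.4 × 6400) = 1090 m³/d.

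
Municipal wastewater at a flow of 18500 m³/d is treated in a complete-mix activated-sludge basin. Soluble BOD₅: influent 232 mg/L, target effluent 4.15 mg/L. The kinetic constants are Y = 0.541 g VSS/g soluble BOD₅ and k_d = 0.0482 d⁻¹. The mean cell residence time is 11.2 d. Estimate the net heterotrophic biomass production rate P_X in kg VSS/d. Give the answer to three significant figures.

Y_obs = Y / (1 + k_d θ_c) = 0.541 / (1 + 0.0482 × 11.2) = 0.541 / 1.540 = 0.3513.
Mass of soluble BOD₅ removed per day: Q(S₀ − S) = 18500 × 227.8 g/m³ = 4215 kg/d.
P_X = Y_obs · Q(S₀ − S) = 0.3513 × 4215 = 1481 kg VSS/d.

P_X ≈ 1480 kg VSS/d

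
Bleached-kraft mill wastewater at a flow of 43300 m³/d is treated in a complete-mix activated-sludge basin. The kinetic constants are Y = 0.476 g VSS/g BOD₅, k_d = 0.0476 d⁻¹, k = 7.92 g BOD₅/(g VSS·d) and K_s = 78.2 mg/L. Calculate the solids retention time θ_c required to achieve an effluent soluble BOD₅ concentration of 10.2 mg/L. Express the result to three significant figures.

Specific growth rate at S = 10.2 mg/L: μ = YkS/(K_s+S) = 0.476·7.92·10.2/(78.2+10.2) = 0.4350 d⁻¹.
θ_c = 1/(μ − k_d) = 1/(0.4350 − 0.0476) = 1/0.3874 = 2.581 d.

θ_c ≈ 2.58 d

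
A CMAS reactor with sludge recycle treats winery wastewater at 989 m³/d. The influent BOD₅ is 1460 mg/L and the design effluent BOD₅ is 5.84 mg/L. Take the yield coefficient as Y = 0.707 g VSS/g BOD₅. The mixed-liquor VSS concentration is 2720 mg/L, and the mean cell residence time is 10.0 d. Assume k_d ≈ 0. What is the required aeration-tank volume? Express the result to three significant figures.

V ≈ 3740 m³

With k_d = 0 the design equation reduces to V = Y Q (S₀−S) θ_c / X = 0.707 × 989 × (1460 − 5.84) × 10.0 / 2720 = 3738 m³.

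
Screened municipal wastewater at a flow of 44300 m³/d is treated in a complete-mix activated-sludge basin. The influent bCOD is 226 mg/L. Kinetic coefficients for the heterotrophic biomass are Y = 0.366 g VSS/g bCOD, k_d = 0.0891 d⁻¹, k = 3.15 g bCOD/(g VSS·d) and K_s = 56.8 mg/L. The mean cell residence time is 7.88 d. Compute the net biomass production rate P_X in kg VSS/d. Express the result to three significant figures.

P_X ≈ 2030 kg VSS/d

From the Monod/SRT balance for a CMAS, S = K_s·(1+k_d θ_c)/[θ_c·(Y k − k_d) − 1] = 56.8 × (1 + 0.0891 × 7.88) / [7.88 × (0.366 × 3.15 − 0.0891) − 1] = 96.68 / 7.383 = 13.10 mg/L.
Observed yield with endogenous decay: Y_obs = Y / (1 + k_d·θ_c) = 0.366 / (1 + 0.0891 × 7.88) = 0.366 / 1.702 = 0.2150 g VSS/g bCOD.
ΔS = 226 − 13.1 = 212.9 mg/L, so the substrate removal rate is 44300 × 212.9/1000 = 9431 kg bCOD/d.
Biomass produced: P_X = Y_obs·Q·ΔS = 0.2150 × 9431 ≈ 2028 kg VSS/d.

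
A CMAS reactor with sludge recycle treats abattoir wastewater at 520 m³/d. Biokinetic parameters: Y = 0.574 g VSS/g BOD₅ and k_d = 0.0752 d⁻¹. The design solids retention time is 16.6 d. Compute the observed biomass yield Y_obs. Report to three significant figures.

Correct the yield for decay: Y_obs = Y/(1 + k_d θ_c) = 0.574 / (1 + 0.0752 × 16.6) = 0.574 / 2.248 = 0.2553.

Y_obs ≈ 0.255 g VSS/g BOD₅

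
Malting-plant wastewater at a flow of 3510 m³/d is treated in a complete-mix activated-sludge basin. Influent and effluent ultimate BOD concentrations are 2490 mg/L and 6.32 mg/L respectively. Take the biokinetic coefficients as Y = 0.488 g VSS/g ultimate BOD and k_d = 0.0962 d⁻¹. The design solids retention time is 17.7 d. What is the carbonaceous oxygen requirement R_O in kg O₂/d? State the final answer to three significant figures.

Correct the yield for decay: Y_obs = Y/(1 + k_d θ_c) = 0.488 / (1 + 0.0962 × 17.7) = 0.488 / 2.703 = 0.1806.
ΔS = 2490 − 6.32 = 2484 mg/L, so the substrate removal rate is 3510 × 2484/1000 = 8718 kg ultimate BOD/d.
Net sludge production P_X = 0.1806 × 8718 = 1574 kg VSS/d.
Carbonaceous O₂ demand = substrate oxidised − cell-mass equivalent = 8718 − 1.42 × 1574 = 6483 kg O₂/d.

R_O ≈ 6480 kg O₂/d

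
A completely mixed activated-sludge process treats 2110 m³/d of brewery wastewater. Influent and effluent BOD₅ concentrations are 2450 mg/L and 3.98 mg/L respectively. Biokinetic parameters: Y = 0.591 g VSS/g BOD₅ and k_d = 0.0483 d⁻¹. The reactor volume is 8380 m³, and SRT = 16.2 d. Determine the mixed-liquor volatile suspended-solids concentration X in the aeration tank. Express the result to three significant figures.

Solving the biomass balance for X: X = Y Q (S₀−S) θ_c / [V (1+k_d θ_c)] = 0.591 × 2110 × (2450 − 3.98) × 16.2 / [8380 × (1 + 0.0483 × 16.2)] = 3308 mg/L.

X ≈ 3310 mg/L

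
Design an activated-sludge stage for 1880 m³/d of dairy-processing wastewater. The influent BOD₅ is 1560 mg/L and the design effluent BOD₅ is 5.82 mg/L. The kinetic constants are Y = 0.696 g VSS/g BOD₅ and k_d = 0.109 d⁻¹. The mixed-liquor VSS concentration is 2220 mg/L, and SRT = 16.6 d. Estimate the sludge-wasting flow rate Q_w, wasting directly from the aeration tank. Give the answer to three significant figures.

Q_w ≈ 326 m³/d

Steady-state biomass mass balance: V·X·(1 + k_d·θ_c) = Y·Q·(S₀ − S)·θ_c, so V = 0.696 × 1880 × (1560 − 5.82) × 16.6 / [2220 × (1 + 0.109 × 16.6)] = 3.38×10^7 / 6237 = 5413 m³.
With mixed-liquor wasting, θ_c = V/Q_w, so Q_w = V/θ_c = 5413/16.6 = 326.1 m³/d.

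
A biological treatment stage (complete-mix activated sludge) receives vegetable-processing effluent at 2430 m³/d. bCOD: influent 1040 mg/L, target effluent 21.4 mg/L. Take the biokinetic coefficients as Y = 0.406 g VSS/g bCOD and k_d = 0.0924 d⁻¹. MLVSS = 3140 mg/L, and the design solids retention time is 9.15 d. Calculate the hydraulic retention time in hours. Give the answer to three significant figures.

Rearranging the biomass balance for a CMAS with decay, V = Y·Q·ΔS·θ_c / [X·(1+k_d θ_c)] = 0.406 × 2430 × (1040 − 21.4) × 9.15 / [3140 × (1 + 0.0924 × 9.15)] = 9.2×10^6 / 5795 = 1587 m³.
HRT = V/Q = 1587 m³ / 2430 m³·d⁻¹ = 0.6530 d × 24 = 15.67 h.

τ ≈ 15.7 h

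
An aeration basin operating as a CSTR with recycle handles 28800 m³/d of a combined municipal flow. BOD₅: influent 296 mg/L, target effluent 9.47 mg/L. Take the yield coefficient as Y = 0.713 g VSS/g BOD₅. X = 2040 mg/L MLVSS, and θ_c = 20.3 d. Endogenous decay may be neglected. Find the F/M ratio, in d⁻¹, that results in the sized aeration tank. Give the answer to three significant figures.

Biomass mass balance (decay neglected): V·X = Y·Q·(S₀ − S)·θ_c, so V = 0.713 × 28800 × (296 − 9.47) × 20.3 / 2040 = 58549 m³.
F/M = Q·S₀ / (V·X) = 28800 × 296 / (58549 × 2040) = 0.07137 g BOD₅·(g VSS·d)⁻¹.

F/M ≈ 0.0714 d⁻¹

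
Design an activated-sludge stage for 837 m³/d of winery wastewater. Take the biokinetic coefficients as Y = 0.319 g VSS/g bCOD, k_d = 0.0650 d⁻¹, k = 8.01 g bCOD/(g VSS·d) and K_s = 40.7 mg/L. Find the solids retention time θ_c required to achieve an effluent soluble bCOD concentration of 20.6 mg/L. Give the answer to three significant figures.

θ_c ≈ 1.26 d

Specific growth rate at S = 20.6 mg/L: μ = YkS/(K_s+S) = 0.319·8.01·20.6/(40.7+20.6) = 0.8587 d⁻¹.
θ_c = 1/(μ − k_d) = 1/(0.8587 − 0.0650) = 1/0.7937 = 1.260 d.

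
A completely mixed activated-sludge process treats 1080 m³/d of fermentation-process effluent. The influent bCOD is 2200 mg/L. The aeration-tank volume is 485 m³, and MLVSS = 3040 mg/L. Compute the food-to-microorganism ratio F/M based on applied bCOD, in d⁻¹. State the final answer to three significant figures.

F/M ≈ 1.61 d⁻¹

F/M = Q·S₀ / (V·X) = 1080 × 2200 / (485.0 × 3040) = 1.612 g bCOD·(g VSS·d)⁻¹.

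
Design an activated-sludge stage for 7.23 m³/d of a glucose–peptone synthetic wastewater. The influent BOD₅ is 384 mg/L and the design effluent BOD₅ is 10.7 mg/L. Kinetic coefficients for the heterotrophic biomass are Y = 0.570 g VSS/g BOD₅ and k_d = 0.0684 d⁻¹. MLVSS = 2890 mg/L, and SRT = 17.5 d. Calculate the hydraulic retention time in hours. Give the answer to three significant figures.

τ ≈ 14.1 h

From the SRT design equation V = Y Q (S₀−S) θ_c / [X (1 + k_d θ_c)] = 0.570 × 7.23 × (384 − 10.7) × 17.5 / [2890 × (1 + 0.0684 × 17.5)] = 2.69×10^4 / 6349 = 4.240 m³.
Hydraulic retention time τ = V/Q = 4.240 / 7.23 = 0.5865 d = 14.08 h.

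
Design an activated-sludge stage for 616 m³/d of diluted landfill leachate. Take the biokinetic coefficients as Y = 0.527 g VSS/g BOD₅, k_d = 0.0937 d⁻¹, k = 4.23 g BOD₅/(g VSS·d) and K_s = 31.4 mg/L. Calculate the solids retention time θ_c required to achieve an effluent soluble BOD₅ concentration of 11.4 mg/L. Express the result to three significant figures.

θ_c ≈ 2.00 d

From 1/θ_c = Y·k·S/(K_s + S) − k_d: Y·k·S/(K_s+S) = 0.527 × 4.23 × 11.4 / (31.4 + 11.4) = 0.5938 d⁻¹.
1/θ_c = 0.5938 − 0.0937 = 0.5001 d⁻¹, so θ_c = 2.000 d.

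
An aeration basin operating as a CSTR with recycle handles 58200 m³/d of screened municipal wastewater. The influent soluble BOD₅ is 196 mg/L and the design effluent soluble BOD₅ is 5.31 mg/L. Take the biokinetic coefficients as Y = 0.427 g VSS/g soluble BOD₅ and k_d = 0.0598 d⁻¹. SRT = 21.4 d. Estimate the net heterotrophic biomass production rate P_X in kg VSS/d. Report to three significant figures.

The observed yield is Y_obs = Y/(1 + k_d·θ_c) = 0.427 / (1 + 0.0598 × 21.4) = 0.427 / 2.280 = 0.1873 g VSS per g soluble BOD₅ removed.
Q·(S₀ − S) = 58200 × (196 − 5.31) × 10⁻³ = 11098 kg/d removed.
So the net sludge growth is P_X = 0.1873 × 11098 = 2079 kg VSS/d.

P_X ≈ 2080 kg VSS/d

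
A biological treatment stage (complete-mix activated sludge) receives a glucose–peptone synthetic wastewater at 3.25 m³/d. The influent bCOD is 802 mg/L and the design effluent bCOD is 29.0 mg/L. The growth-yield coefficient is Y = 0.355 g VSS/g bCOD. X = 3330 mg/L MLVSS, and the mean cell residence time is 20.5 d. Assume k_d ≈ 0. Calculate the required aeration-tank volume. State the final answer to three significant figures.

Biomass mass balance (decay neglected): V·X = Y·Q·(S₀ − S)·θ_c, so V = 0.355 × 3.25 × (802 − 29.0) × 20.5 / 3330 = 5.490 m³.

V ≈ 5.49 m³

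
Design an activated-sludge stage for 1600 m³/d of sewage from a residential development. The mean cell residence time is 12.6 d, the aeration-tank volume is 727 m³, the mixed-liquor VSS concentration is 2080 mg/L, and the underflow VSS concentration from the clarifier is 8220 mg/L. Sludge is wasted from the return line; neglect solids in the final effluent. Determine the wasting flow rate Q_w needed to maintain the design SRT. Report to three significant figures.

Wasting from the return line (neglecting effluent solids): Q_w = V·X / (θ_c·X_r) = 727.0 × 2080 / (12.6 × 8220) = 14.60 m³/d.

Q_w ≈ 14.6 m³/d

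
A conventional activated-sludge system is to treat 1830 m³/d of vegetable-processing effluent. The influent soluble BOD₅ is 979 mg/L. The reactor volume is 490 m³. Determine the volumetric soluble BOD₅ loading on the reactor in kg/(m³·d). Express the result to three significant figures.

Volumetric loading L_v = Q·S₀ / V = 1830 × 979 g/m³ / 490.0 m³ = 3656 g/(m³·d) = 3.656 kg soluble BOD₅/(m³·d).

L_v ≈ 3.66 kg soluble BOD₅/(m³·d)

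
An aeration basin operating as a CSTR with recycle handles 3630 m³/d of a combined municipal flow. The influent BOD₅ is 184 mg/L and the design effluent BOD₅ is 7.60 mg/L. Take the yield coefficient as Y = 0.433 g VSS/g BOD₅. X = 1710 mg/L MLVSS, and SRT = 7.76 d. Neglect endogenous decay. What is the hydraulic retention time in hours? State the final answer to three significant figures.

τ ≈ 8.32 h

V·X = Y·Q·ΔS·θ_c gives V = 0.433 × 3630 × (184 − 7.60) × 7.76 / 1710 = 1258 m³.
HRT = V/Q = 1258 m³ / 3630 m³·d⁻¹ = 0.3466 d × 24 = 8.319 h.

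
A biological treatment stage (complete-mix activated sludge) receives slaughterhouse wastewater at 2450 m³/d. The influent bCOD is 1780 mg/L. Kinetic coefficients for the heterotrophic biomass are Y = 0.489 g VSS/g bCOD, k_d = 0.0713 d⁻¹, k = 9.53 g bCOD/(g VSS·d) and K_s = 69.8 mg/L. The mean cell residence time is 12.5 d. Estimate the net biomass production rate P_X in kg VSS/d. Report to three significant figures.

P_X ≈ 1130 kg VSS/d

From the Monod/SRT balance for a CMAS, S = K_s·(1+k_d θ_c)/[θ_c·(Y k − k_d) − 1] = 69.8 × (1 + 0.0713 × 12.5) / [12.5 × (0.489 × 9.53 − 0.0713) − 1] = 132.0 / 56.36 = 2.342 mg/L.
Correct the yield for decay: Y_obs = Y/(1 + k_d θ_c) = 0.489 / (1 + 0.0713 × 12.5) = 0.489 / 1.891 = 0.2586.
ΔS = 1780 − 2.34 = 1778 mg/L, so the substrate removal rate is 2450 × 1778/1000 = 4355 kg bCOD/d.
Net biomass production P_X = Y_obs × Q·(S₀ − S) = 0.2586 × 4355 = 1126 kg VSS/d.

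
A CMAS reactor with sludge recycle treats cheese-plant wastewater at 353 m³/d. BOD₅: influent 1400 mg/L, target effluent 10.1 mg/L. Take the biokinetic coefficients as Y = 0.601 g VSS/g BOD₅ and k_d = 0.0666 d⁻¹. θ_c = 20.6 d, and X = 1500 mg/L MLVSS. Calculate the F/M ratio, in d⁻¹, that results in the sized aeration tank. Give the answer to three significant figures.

From the SRT design equation V = Y Q (S₀−S) θ_c / [X (1 + k_d θ_c)] = 0.601 × 353 × (1400 − 10.1) × 20.6 / [1500 × (1 + 0.0666 × 20.6)] = 6.07×10^6 / 3558 = 1707 m³.
F/M = Q·S₀ / (V·X) = 353 × 1400 / (1707 × 1500) = 0.1930 g BOD₅·(g VSS·d)⁻¹.

F/M ≈ 0.193 d⁻¹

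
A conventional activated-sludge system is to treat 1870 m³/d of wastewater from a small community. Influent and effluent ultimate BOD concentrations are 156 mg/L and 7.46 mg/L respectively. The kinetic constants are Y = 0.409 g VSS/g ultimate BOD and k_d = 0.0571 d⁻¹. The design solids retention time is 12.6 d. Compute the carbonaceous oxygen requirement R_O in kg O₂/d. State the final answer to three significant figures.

R_O ≈ 184 kg O₂/d

The observed yield is Y_obs = Y/(1 + k_d·θ_c) = 0.409 / (1 + 0.0571 × 12.6) = 0.409 / 1.719 = 0.2379 g VSS per g ultimate BOD removed.
ΔS = 156 − 7.46 = 148.5 mg/L, so the substrate removal rate is 1870 × 148.5/1000 = 277.8 kg ultimate BOD/d.
Biomass synthesised: P_X = Y_obs × 277.8 = 66.07 kg VSS/d.
R_O = Q·ΔS − 1.42 P_X = 277.8 − 93.82 = 183.9 kg O₂/d.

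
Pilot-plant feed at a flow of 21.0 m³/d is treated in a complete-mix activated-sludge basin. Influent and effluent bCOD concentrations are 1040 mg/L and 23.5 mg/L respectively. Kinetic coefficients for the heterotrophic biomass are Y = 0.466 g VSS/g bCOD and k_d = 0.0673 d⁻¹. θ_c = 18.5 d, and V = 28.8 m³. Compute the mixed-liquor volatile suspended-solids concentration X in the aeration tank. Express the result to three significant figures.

X ≈ 2850 mg/L

Solving the biomass balance for X: X = Y Q (S₀−S) θ_c / [V (1+k_d θ_c)] = 0.466 × 21.0 × (1040 − 23.5) × 18.5 / [28.8 × (1 + 0.0673 × 18.5)] = 2846 mg/L.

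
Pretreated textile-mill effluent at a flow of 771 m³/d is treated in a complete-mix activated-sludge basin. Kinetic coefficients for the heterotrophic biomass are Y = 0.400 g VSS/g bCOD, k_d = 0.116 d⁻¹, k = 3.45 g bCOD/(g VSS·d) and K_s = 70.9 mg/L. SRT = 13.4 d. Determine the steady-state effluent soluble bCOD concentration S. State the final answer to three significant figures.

Effluent substrate depends only on kinetics and SRT: S = K_s(1 + k_d θ_c) / [θ_c(Yk − k_d) − 1] = 70.9 × (1 + 0.116 × 13.4) / [13.4 × (0.400 × 3.45 − 0.116) − 1] = 181.1 / 15.94 = 11.36 mg/L.

S ≈ 11.4 mg/L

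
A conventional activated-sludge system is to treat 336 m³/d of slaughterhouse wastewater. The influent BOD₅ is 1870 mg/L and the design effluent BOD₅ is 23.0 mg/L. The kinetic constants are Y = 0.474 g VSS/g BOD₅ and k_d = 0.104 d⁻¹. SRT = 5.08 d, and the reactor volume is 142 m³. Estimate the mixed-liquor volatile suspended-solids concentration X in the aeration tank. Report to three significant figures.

X = Y·Q·ΔS·θ_c / [V·(1 + k_d θ_c)] = 0.474 × 336 × (1870 − 23.0) × 5.08 / [142 × (1 + 0.104 × 5.08)] = 6886 mg/L.

X ≈ 6890 mg/L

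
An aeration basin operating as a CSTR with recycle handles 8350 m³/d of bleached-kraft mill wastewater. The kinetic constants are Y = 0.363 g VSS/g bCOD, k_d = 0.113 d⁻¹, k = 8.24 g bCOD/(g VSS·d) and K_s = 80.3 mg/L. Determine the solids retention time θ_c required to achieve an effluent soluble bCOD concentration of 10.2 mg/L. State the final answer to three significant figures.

At the target effluent, Y k S/(K_s+S) = 0.363×8.24×10.2/90.50 = 0.3371 d⁻¹.
θ_c = 1/(μ − k_d) = 1/(0.3371 − 0.113) = 1/0.2241 = 4.462 d.

θ_c ≈ 4.46 d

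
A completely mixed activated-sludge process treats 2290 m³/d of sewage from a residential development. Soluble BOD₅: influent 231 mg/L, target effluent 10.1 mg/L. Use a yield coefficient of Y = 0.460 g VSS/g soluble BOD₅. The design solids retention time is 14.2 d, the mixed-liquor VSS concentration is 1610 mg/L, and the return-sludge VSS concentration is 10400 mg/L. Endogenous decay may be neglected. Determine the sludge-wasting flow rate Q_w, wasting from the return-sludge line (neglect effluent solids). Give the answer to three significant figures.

With k_d = 0 the design equation reduces to V = Y Q (S₀−S) θ_c / X = 0.460 × 2290 × (231 − 10.1) × 14.2 / 1610 = 2052 m³.
Wasting from the return line (neglecting effluent solids): Q_w = V·X / (θ_c·X_r) = 2052 × 1610 / (14.2 × 10400) = 22.37 m³/d.

Q_w ≈ 22.4 m³/d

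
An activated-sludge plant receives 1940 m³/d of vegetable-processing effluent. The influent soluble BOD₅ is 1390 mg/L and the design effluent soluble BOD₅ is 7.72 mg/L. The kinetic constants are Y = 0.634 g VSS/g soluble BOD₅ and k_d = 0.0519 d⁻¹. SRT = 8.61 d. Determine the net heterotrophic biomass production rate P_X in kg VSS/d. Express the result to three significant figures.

The observed yield is Y_obs = Y/(1 + k_d·θ_c) = 0.634 / (1 + 0.0519 × 8.61) = 0.634 / 1.447 = 0.4382 g VSS per g soluble BOD₅ removed.
Substrate removed = Q·(S₀ − S) = 1940 m³/d × (1390 − 7.72) g/m³ = 2.68×10^6 g/d = 2682 kg/d.
Net biomass production P_X = Y_obs × Q·(S₀ − S) = 0.4382 × 2682 = 1175 kg VSS/d.

P_X ≈ 1180 kg VSS/d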